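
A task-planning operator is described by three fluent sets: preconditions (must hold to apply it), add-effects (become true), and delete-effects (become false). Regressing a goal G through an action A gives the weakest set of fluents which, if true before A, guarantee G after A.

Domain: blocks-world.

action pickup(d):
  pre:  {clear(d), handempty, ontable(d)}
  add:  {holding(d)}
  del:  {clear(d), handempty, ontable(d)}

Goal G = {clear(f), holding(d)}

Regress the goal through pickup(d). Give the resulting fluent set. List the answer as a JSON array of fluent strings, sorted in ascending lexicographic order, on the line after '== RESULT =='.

Regress:
  G ∩ del = {}  (empty — regression defined)
  G \ add = {clear(f), holding(d)} \ {holding(d)} = {clear(f)}
  ∪ pre   = {clear(f)} ∪ {clear(d), handempty, ontable(d)}
          = {clear(d), clear(f), handempty, ontable(d)}

== RESULT ==
["clear(d)", "clear(f)", "handempty", "ontable(d)"]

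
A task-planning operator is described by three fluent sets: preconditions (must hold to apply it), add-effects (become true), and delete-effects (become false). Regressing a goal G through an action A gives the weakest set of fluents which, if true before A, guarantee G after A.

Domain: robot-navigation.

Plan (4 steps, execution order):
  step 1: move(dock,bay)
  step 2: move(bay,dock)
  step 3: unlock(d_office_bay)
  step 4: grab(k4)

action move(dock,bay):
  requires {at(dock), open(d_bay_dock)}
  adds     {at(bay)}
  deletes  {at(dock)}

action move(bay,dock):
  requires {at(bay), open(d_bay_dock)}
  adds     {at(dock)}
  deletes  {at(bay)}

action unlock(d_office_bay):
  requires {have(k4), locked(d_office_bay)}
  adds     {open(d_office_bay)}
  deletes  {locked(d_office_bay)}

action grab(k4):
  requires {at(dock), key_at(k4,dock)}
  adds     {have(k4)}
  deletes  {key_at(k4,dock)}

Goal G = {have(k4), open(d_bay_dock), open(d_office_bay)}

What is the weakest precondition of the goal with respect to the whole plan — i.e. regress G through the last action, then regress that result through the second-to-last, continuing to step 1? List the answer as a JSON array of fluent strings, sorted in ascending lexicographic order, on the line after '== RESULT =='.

Regress step by step:
  through step 4 (grab(k4)): drop {have(k4)}, keep {open(d_bay_dock), open(d_office_bay)}, require {at(dock), key_at(k4,dock)}
    → {at(dock), key_at(k4,dock), open(d_bay_dock), open(d_office_bay)}
  through step 3 (unlock(d_office_bay)): drop {open(d_office_bay)}, keep {at(dock), key_at(k4,dock), open(d_bay_dock)}, require {have(k4), locked(d_office_bay)}
    → {at(dock), have(k4), key_at(k4,dock), locked(d_office_bay), open(d_bay_dock)}
  through step 2 (move(bay,dock)): drop {at(dock)}, keep {have(k4), key_at(k4,dock), locked(d_office_bay), open(d_bay_dock)}, require {at(bay), open(d_bay_dock)}
    → {at(bay), have(k4), key_at(k4,dock), locked(d_office_bay), open(d_bay_dock)}
  through step 1 (move(dock,bay)): drop {at(bay)}, keep {have(k4), key_at(k4,dock), locked(d_office_bay), open(d_bay_dock)}, require {at(dock), open(d_bay_dock)}
    → {at(dock), have(k4), key_at(k4,dock), locked(d_office_bay), open(d_bay_dock)}

== RESULT ==
["at(dock)", "have(k4)", "key_at(k4,dock)", "locked(d_office_bay)", "open(d_bay_dock)"]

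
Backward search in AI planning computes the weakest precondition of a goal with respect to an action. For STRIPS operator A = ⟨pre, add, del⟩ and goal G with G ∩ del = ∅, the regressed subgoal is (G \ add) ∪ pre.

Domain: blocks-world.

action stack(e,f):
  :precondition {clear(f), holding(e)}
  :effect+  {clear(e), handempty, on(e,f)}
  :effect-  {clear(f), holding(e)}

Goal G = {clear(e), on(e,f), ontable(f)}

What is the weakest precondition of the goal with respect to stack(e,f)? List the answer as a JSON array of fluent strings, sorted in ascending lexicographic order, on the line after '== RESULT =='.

Compute (G \ add) ∪ pre:
  G ∩ del = {}  (empty — regression defined)
  G \ add = {clear(e), on(e,f), ontable(f)} \ {clear(e), handempty, on(e,f)} = {ontable(f)}
  ∪ pre   = {ontable(f)} ∪ {clear(f), holding(e)}
          = {clear(f), holding(e), ontable(f)}

== RESULT ==
["clear(f)", "holding(e)", "ontable(f)"]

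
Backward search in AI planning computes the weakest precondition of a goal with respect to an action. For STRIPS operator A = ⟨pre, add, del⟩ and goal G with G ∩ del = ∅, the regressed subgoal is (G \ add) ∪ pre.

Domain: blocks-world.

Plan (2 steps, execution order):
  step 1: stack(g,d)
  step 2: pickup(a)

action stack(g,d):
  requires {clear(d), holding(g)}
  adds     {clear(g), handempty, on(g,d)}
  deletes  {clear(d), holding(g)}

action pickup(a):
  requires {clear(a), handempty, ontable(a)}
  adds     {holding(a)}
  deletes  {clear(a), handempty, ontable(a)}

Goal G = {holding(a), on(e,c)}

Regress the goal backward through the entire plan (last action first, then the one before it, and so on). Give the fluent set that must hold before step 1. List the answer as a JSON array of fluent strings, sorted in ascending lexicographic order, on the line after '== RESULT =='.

Work backward from the goal:
  through step 2 (pickup(a)): drop {holding(a)}, keep {on(e,c)}, require {clear(a), handempty, ontable(a)}
    → {clear(a), handempty, on(e,c), ontable(a)}
  through step 1 (stack(g,d)): drop {handempty}, keep {clear(a), on(e,c), ontable(a)}, require {clear(d), holding(g)}
    → {clear(a), clear(d), holding(g), on(e,c), ontable(a)}

== RESULT ==
["clear(a)", "clear(d)", "holding(g)", "on(e,c)", "ontable(a)"]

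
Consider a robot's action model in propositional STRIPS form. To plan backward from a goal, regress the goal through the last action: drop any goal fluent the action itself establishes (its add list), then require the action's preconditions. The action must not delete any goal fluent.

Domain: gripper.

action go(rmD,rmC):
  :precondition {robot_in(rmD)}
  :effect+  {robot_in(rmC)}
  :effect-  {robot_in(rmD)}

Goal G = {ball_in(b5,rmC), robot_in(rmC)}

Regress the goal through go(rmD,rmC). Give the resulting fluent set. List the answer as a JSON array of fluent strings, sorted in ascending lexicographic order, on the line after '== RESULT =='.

Compute (G \ add) ∪ pre:
  G ∩ del = {}  (empty — regression defined)
  G \ add = {ball_in(b5,rmC), robot_in(rmC)} \ {robot_in(rmC)} = {ball_in(b5,rmC)}
  ∪ pre   = {ball_in(b5,rmC)} ∪ {robot_in(rmD)}
          = {ball_in(b5,rmC), robot_in(rmD)}

== RESULT ==
["ball_in(b5,rmC)", "robot_in(rmD)"]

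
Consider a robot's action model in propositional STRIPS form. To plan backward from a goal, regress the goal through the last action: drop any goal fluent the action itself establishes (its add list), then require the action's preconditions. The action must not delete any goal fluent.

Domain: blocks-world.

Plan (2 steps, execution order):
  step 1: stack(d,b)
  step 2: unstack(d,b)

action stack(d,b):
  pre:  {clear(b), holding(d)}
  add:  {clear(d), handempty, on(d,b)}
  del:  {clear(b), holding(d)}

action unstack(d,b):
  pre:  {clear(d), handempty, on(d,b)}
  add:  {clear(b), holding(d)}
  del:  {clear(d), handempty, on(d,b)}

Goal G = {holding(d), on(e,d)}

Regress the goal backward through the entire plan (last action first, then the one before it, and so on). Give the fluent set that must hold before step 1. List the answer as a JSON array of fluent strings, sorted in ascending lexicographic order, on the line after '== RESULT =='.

Work backward from the goal:
  through step 2 (unstack(d,b)): drop {holding(d)}, keep {on(e,d)}, require {clear(d), handempty, on(d,b)}
    → {clear(d), handempty, on(d,b), on(e,d)}
  through step 1 (stack(d,b)): drop {clear(d), handempty, on(d,b)}, keep {on(e,d)}, require {clear(b), holding(d)}
    → {clear(b), holding(d), on(e,d)}

== RESULT ==
["clear(b)", "holding(d)", "on(e,d)"]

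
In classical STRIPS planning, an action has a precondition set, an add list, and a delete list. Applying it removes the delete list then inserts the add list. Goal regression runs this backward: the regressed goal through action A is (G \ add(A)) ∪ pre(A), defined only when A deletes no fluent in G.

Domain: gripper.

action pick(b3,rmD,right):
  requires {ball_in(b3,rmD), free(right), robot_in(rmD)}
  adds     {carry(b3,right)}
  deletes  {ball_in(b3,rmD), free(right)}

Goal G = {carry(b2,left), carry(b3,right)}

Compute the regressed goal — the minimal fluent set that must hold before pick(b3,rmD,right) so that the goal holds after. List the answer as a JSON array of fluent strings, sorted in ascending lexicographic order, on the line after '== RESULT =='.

Regress:
  G ∩ del = {}  (empty — regression defined)
  G \ add = {carry(b2,left), carry(b3,right)} \ {carry(b3,right)} = {carry(b2,left)}
  ∪ pre   = {carry(b2,left)} ∪ {ball_in(b3,rmD), free(right), robot_in(rmD)}
          = {ball_in(b3,rmD), carry(b2,left), free(right), robot_in(rmD)}

== RESULT ==
["ball_in(b3,rmD)", "carry(b2,left)", "free(right)", "robot_in(rmD)"]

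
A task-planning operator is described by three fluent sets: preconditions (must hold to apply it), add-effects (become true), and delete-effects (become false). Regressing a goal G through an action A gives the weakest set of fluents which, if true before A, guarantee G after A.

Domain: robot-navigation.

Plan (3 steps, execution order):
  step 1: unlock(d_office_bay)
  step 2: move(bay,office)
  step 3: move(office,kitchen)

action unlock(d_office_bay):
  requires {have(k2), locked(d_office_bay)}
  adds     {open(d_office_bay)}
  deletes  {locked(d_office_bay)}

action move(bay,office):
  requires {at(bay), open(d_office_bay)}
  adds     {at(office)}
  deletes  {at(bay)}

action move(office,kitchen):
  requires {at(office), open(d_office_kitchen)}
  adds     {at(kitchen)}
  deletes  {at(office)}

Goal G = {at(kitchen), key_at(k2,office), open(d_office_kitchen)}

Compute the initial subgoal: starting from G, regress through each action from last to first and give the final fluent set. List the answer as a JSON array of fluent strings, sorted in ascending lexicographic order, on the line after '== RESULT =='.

Work backward from the goal:
  through step 3 (move(office,kitchen)): drop {at(kitchen)}, keep {key_at(k2,office), open(d_office_kitchen)}, require {at(office), open(d_office_kitchen)}
    → {at(office), key_at(k2,office), open(d_office_kitchen)}
  through step 2 (move(bay,office)): drop {at(office)}, keep {key_at(k2,office), open(d_office_kitchen)}, require {at(bay), open(d_office_bay)}
    → {at(bay), key_at(k2,office), open(d_office_bay), open(d_office_kitchen)}
  through step 1 (unlock(d_office_bay)): drop {open(d_office_bay)}, keep {at(bay), key_at(k2,office), open(d_office_kitchen)}, require {have(k2), locked(d_office_bay)}
    → {at(bay), have(k2), key_at(k2,office), locked(d_office_bay), open(d_office_kitchen)}

== RESULT ==
["at(bay)", "have(k2)", "key_at(k2,office)", "locked(d_office_bay)", "open(d_office_kitchen)"]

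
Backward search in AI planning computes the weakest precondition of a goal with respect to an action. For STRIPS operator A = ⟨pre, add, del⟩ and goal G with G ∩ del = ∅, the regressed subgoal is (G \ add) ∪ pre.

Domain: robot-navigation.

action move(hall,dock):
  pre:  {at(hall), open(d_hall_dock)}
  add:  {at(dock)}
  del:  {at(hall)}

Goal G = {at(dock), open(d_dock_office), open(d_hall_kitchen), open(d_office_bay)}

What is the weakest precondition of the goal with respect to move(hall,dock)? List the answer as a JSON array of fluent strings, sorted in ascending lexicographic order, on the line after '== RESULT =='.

Compute (G \ add) ∪ pre:
  G ∩ del = {}  (empty — regression defined)
  G \ add = {at(dock), open(d_dock_office), open(d_hall_kitchen), open(d_office_bay)} \ {at(dock)} = {open(d_dock_office), open(d_hall_kitchen), open(d_office_bay)}
  ∪ pre   = {open(d_dock_office), open(d_hall_kitchen), open(d_office_bay)} ∪ {at(hall), open(d_hall_dock)}
          = {at(hall), open(d_dock_office), open(d_hall_dock), open(d_hall_kitchen), open(d_office_bay)}

== RESULT ==
["at(hall)", "open(d_dock_office)", "open(d_hall_dock)", "open(d_hall_kitchen)", "open(d_office_bay)"]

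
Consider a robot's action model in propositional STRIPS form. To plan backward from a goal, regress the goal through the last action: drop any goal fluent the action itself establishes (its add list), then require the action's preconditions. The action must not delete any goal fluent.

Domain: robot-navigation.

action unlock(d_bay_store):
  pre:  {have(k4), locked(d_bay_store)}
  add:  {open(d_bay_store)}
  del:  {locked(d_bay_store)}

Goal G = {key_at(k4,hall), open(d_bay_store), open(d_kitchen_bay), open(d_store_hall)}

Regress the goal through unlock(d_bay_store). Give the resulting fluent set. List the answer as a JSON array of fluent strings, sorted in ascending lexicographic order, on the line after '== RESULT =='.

Compute (G \ add) ∪ pre:
  G ∩ del = {}  (empty — regression defined)
  G \ add = {key_at(k4,hall), open(d_bay_store), open(d_kitchen_bay), open(d_store_hall)} \ {open(d_bay_store)} = {key_at(k4,hall), open(d_kitchen_bay), open(d_store_hall)}
  ∪ pre   = {key_at(k4,hall), open(d_kitchen_bay), open(d_store_hall)} ∪ {have(k4), locked(d_bay_store)}
          = {have(k4), key_at(k4,hall), locked(d_bay_store), open(d_kitchen_bay), open(d_store_hall)}

== RESULT ==
["have(k4)", "key_at(k4,hall)", "locked(d_bay_store)", "open(d_kitchen_bay)", "open(d_store_hall)"]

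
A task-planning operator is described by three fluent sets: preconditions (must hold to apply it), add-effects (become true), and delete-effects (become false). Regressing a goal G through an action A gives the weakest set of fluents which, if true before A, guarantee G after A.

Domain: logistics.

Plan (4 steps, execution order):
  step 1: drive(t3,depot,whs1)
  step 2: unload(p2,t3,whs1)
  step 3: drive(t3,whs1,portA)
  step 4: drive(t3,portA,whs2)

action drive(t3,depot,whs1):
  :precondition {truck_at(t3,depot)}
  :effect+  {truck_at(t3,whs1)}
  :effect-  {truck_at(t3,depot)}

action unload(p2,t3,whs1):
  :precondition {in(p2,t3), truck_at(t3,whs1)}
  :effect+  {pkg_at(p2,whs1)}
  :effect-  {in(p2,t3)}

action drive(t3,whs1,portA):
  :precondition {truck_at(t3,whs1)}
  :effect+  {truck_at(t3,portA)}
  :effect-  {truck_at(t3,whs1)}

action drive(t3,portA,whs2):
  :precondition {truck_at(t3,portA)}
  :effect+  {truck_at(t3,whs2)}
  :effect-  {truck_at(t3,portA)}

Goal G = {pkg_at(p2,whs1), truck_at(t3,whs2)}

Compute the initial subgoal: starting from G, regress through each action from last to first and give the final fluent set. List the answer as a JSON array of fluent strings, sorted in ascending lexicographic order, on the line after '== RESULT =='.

Work backward from the goal:
  through step 4 (drive(t3,portA,whs2)): drop {truck_at(t3,whs2)}, keep {pkg_at(p2,whs1)}, require {truck_at(t3,portA)}
    → {pkg_at(p2,whs1), truck_at(t3,portA)}
  through step 3 (drive(t3,whs1,portA)): drop {truck_at(t3,portA)}, keep {pkg_at(p2,whs1)}, require {truck_at(t3,whs1)}
    → {pkg_at(p2,whs1), truck_at(t3,whs1)}
  through step 2 (unload(p2,t3,whs1)): drop {pkg_at(p2,whs1)}, keep {truck_at(t3,whs1)}, require {in(p2,t3), truck_at(t3,whs1)}
    → {in(p2,t3), truck_at(t3,whs1)}
  through step 1 (drive(t3,depot,whs1)): drop {truck_at(t3,whs1)}, keep {in(p2,t3)}, require {truck_at(t3,depot)}
    → {in(p2,t3), truck_at(t3,depot)}

== RESULT ==
["in(p2,t3)", "truck_at(t3,depot)"]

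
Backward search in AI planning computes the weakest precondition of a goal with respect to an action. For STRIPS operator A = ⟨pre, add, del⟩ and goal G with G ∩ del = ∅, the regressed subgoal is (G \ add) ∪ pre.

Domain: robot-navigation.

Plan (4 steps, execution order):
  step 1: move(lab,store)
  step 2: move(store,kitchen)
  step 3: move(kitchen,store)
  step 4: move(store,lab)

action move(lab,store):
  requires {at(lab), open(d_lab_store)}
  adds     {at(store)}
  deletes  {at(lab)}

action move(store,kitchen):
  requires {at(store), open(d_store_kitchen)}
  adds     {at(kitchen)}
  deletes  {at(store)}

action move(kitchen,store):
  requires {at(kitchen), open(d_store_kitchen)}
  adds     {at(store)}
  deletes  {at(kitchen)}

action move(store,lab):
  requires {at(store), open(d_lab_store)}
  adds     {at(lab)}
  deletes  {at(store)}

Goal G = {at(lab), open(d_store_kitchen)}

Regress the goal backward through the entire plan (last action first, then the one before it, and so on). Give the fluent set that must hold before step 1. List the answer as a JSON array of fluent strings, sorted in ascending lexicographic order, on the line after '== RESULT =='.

Work backward from the goal:
  through step 4 (move(store,lab)): drop {at(lab)}, keep {open(d_store_kitchen)}, require {at(store), open(d_lab_store)}
    → {at(store), open(d_lab_store), open(d_store_kitchen)}
  through step 3 (move(kitchen,store)): drop {at(store)}, keep {open(d_lab_store), open(d_store_kitchen)}, require {at(kitchen), open(d_store_kitchen)}
    → {at(kitchen), open(d_lab_store), open(d_store_kitchen)}
  through step 2 (move(store,kitchen)): drop {at(kitchen)}, keep {open(d_lab_store), open(d_store_kitchen)}, require {at(store), open(d_store_kitchen)}
    → {at(store), open(d_lab_store), open(d_store_kitchen)}
  through step 1 (move(lab,store)): drop {at(store)}, keep {open(d_lab_store), open(d_store_kitchen)}, require {at(lab), open(d_lab_store)}
    → {at(lab), open(d_lab_store), open(d_store_kitchen)}

== RESULT ==
["at(lab)", "open(d_lab_store)", "open(d_store_kitchen)"]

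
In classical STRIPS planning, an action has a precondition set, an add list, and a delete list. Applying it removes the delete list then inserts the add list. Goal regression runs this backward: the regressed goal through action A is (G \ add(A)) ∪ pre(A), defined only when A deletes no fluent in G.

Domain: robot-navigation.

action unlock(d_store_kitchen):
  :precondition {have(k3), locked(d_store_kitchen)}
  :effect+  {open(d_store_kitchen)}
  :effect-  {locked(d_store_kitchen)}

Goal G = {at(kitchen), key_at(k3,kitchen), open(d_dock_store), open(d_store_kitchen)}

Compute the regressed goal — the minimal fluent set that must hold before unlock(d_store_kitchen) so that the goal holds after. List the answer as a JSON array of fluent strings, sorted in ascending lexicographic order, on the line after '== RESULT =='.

Regress:
  G ∩ del = {}  (empty — regression defined)
  G \ add = {at(kitchen), key_at(k3,kitchen), open(d_dock_store), open(d_store_kitchen)} \ {open(d_store_kitchen)} = {at(kitchen), key_at(k3,kitchen), open(d_dock_store)}
  ∪ pre   = {at(kitchen), key_at(k3,kitchen), open(d_dock_store)} ∪ {have(k3), locked(d_store_kitchen)}
          = {at(kitchen), have(k3), key_at(k3,kitchen), locked(d_store_kitchen), open(d_dock_store)}

== RESULT ==
["at(kitchen)", "have(k3)", "key_at(k3,kitchen)", "locked(d_store_kitchen)", "open(d_dock_store)"]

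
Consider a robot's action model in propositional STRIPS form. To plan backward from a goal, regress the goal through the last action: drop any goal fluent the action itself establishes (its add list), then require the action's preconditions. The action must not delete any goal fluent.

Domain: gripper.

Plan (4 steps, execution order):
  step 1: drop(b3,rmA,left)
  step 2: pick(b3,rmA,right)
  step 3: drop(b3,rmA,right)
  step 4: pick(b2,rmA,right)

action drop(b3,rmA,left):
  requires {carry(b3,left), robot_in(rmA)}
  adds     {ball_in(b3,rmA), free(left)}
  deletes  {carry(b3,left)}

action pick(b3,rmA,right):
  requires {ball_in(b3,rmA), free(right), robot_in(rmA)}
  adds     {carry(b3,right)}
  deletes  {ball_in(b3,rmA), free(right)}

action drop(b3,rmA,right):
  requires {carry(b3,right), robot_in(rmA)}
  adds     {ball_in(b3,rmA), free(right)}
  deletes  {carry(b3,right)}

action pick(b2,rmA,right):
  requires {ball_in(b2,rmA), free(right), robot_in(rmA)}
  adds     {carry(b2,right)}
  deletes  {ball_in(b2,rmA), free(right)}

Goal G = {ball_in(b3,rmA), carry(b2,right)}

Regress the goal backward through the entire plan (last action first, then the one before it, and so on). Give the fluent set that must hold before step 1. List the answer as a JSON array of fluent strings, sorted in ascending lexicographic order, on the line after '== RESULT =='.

Regress step by step:
  through step 4 (pick(b2,rmA,right)): drop {carry(b2,right)}, keep {ball_in(b3,rmA)}, require {ball_in(b2,rmA), free(right), robot_in(rmA)}
    → {ball_in(b2,rmA), ball_in(b3,rmA), free(right), robot_in(rmA)}
  through step 3 (drop(b3,rmA,right)): drop {ball_in(b3,rmA), free(right)}, keep {ball_in(b2,rmA), robot_in(rmA)}, require {carry(b3,right), robot_in(rmA)}
    → {ball_in(b2,rmA), carry(b3,right), robot_in(rmA)}
  through step 2 (pick(b3,rmA,right)): drop {carry(b3,right)}, keep {ball_in(b2,rmA), robot_in(rmA)}, require {ball_in(b3,rmA), free(right), robot_in(rmA)}
    → {ball_in(b2,rmA), ball_in(b3,rmA), free(right), robot_in(rmA)}
  through step 1 (drop(b3,rmA,left)): drop {ball_in(b3,rmA)}, keep {ball_in(b2,rmA), free(right), robot_in(rmA)}, require {carry(b3,left), robot_in(rmA)}
    → {ball_in(b2,rmA), carry(b3,left), free(right), robot_in(rmA)}

== RESULT ==
["ball_in(b2,rmA)", "carry(b3,left)", "free(right)", "robot_in(rmA)"]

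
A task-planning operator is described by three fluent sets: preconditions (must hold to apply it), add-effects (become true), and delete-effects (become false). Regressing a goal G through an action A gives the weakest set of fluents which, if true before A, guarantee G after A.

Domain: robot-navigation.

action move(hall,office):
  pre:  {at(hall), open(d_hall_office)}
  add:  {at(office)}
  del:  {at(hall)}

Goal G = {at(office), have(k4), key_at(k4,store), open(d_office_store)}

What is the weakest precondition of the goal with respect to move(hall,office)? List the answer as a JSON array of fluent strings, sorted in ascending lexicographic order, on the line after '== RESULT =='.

Regress:
  G ∩ del = {}  (empty — regression defined)
  G \ add = {at(office), have(k4), key_at(k4,store), open(d_office_store)} \ {at(office)} = {have(k4), key_at(k4,store), open(d_office_store)}
  ∪ pre   = {have(k4), key_at(k4,store), open(d_office_store)} ∪ {at(hall), open(d_hall_office)}
          = {at(hall), have(k4), key_at(k4,store), open(d_hall_office), open(d_office_store)}

== RESULT ==
["at(hall)", "have(k4)", "key_at(k4,store)", "open(d_hall_office)", "open(d_office_store)"]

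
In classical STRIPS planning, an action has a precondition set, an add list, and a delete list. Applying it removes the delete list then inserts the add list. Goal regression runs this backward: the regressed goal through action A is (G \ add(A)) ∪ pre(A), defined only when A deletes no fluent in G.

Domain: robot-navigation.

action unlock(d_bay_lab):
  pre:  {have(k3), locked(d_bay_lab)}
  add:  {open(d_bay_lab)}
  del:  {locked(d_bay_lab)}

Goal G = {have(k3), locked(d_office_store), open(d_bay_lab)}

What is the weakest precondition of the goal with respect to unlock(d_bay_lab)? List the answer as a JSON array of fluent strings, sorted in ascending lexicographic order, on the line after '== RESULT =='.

Compute (G \ add) ∪ pre:
  G ∩ del = {}  (empty — regression defined)
  G \ add = {have(k3), locked(d_office_store), open(d_bay_lab)} \ {open(d_bay_lab)} = {have(k3), locked(d_office_store)}
  ∪ pre   = {have(k3), locked(d_office_store)} ∪ {have(k3), locked(d_bay_lab)}
          = {have(k3), locked(d_bay_lab), locked(d_office_store)}

== RESULT ==
["have(k3)", "locked(d_bay_lab)", "locked(d_office_store)"]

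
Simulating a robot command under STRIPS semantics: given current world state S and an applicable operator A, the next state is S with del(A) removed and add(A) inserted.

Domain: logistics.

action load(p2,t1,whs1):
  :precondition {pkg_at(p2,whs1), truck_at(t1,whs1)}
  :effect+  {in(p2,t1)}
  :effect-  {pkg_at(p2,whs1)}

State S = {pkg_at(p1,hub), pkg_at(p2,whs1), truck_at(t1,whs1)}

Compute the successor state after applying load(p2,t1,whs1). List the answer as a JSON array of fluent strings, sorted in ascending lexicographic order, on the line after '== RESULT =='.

Compute (S \ del) ∪ add:
  pre ⊆ S: {pkg_at(p2,whs1), truck_at(t1,whs1)} ⊆ S  — applicable
  S \ del = {pkg_at(p1,hub), truck_at(t1,whs1)}
  ∪ add   = {in(p2,t1), pkg_at(p1,hub), truck_at(t1,whs1)}

== RESULT ==
["in(p2,t1)", "pkg_at(p1,hub)", "truck_at(t1,whs1)"]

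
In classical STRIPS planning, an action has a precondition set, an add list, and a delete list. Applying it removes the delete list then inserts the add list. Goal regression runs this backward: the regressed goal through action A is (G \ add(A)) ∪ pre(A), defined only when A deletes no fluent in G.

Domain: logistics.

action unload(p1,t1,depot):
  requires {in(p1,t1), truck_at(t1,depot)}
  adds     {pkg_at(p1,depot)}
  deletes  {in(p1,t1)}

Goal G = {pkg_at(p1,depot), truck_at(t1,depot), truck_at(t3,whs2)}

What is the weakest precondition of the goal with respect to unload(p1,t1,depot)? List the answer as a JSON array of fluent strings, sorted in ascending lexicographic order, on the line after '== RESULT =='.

Compute (G \ add) ∪ pre:
  G ∩ del = {}  (empty — regression defined)
  G \ add = {pkg_at(p1,depot), truck_at(t1,depot), truck_at(t3,whs2)} \ {pkg_at(p1,depot)} = {truck_at(t1,depot), truck_at(t3,whs2)}
  ∪ pre   = {truck_at(t1,depot), truck_at(t3,whs2)} ∪ {in(p1,t1), truck_at(t1,depot)}
          = {in(p1,t1), truck_at(t1,depot), truck_at(t3,whs2)}

== RESULT ==
["in(p1,t1)", "truck_at(t1,depot)", "truck_at(t3,whs2)"]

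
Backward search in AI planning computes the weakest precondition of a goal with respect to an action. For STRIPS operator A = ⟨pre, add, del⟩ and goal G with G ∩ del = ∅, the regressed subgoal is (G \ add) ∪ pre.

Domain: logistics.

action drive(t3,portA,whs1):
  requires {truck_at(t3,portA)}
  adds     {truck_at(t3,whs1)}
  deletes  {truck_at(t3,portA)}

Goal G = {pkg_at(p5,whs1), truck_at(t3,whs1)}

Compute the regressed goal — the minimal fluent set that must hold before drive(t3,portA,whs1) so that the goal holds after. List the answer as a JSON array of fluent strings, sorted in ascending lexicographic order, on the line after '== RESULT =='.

Compute (G \ add) ∪ pre:
  G ∩ del = {}  (empty — regression defined)
  G \ add = {pkg_at(p5,whs1), truck_at(t3,whs1)} \ {truck_at(t3,whs1)} = {pkg_at(p5,whs1)}
  ∪ pre   = {pkg_at(p5,whs1)} ∪ {truck_at(t3,portA)}
          = {pkg_at(p5,whs1), truck_at(t3,portA)}

== RESULT ==
["pkg_at(p5,whs1)", "truck_at(t3,portA)"]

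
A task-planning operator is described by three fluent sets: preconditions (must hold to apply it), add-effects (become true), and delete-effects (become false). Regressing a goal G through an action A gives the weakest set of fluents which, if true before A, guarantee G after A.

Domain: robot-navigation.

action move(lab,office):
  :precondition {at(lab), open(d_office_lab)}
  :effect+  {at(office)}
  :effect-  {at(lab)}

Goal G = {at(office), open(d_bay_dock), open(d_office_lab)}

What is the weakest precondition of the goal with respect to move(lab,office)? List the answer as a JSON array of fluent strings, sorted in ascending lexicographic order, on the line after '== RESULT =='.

Compute (G \ add) ∪ pre:
  G ∩ del = {}  (empty — regression defined)
  G \ add = {at(office), open(d_bay_dock), open(d_office_lab)} \ {at(office)} = {open(d_bay_dock), open(d_office_lab)}
  ∪ pre   = {open(d_bay_dock), open(d_office_lab)} ∪ {at(lab), open(d_office_lab)}
          = {at(lab), open(d_bay_dock), open(d_office_lab)}

== RESULT ==
["at(lab)", "open(d_bay_dock)", "open(d_office_lab)"]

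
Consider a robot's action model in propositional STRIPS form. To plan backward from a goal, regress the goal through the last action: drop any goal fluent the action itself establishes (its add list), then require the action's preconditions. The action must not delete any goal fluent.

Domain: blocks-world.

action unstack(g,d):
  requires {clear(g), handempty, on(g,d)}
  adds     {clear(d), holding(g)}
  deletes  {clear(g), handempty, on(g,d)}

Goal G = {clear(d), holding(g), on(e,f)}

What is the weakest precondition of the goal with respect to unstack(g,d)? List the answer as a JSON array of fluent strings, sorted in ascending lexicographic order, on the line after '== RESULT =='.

Regress:
  G ∩ del = {}  (empty — regression defined)
  G \ add = {clear(d), holding(g), on(e,f)} \ {clear(d), holding(g)} = {on(e,f)}
  ∪ pre   = {on(e,f)} ∪ {clear(g), handempty, on(g,d)}
          = {clear(g), handempty, on(e,f), on(g,d)}

== RESULT ==
["clear(g)", "handempty", "on(e,f)", "on(g,d)"]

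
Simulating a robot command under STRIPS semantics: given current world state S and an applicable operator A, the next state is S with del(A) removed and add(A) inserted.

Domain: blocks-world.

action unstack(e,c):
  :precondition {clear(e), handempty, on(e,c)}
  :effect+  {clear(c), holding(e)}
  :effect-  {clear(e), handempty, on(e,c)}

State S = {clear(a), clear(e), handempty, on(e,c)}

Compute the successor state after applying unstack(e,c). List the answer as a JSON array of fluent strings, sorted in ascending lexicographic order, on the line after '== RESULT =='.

Compute (S \ del) ∪ add:
  pre ⊆ S: {clear(e), handempty, on(e,c)} ⊆ S  — applicable
  S \ del = {clear(a)}
  ∪ add   = {clear(a), clear(c), holding(e)}

== RESULT ==
["clear(a)", "clear(c)", "holding(e)"]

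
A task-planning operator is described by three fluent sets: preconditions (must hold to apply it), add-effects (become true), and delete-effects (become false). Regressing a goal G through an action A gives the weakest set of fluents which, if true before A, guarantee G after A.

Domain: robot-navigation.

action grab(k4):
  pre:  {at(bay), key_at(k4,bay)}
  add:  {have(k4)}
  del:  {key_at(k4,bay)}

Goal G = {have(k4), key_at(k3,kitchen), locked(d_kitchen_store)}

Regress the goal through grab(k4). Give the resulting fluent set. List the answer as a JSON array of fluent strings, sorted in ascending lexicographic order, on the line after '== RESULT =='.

Compute (G \ add) ∪ pre:
  G ∩ del = {}  (empty — regression defined)
  G \ add = {have(k4), key_at(k3,kitchen), locked(d_kitchen_store)} \ {have(k4)} = {key_at(k3,kitchen), locked(d_kitchen_store)}
  ∪ pre   = {key_at(k3,kitchen), locked(d_kitchen_store)} ∪ {at(bay), key_at(k4,bay)}
          = {at(bay), key_at(k3,kitchen), key_at(k4,bay), locked(d_kitchen_store)}

== RESULT ==
["at(bay)", "key_at(k3,kitchen)", "key_at(k4,bay)", "locked(d_kitchen_store)"]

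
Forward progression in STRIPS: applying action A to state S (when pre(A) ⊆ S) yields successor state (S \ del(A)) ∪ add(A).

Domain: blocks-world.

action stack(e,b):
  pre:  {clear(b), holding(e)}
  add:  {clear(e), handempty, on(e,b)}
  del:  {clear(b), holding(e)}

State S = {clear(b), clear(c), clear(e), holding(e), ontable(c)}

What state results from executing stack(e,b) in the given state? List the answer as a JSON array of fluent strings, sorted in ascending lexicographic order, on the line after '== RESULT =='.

Progress:
  pre ⊆ S: {clear(b), holding(e)} ⊆ S  — applicable
  S \ del = {clear(c), clear(e), ontable(c)}
  ∪ add   = {clear(c), clear(e), handempty, on(e,b), ontable(c)}

== RESULT ==
["clear(c)", "clear(e)", "handempty", "on(e,b)", "ontable(c)"]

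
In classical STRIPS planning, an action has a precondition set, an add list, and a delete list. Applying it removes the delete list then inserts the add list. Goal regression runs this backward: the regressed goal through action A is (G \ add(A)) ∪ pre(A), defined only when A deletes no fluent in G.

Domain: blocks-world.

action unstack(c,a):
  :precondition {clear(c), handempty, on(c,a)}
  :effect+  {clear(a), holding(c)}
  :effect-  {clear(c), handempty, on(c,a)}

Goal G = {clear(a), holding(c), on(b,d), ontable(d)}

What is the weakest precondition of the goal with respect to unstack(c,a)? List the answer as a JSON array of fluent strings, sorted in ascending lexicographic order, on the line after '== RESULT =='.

Compute (G \ add) ∪ pre:
  G ∩ del = {}  (empty — regression defined)
  G \ add = {clear(a), holding(c), on(b,d), ontable(d)} \ {clear(a), holding(c)} = {on(b,d), ontable(d)}
  ∪ pre   = {on(b,d), ontable(d)} ∪ {clear(c), handempty, on(c,a)}
          = {clear(c), handempty, on(b,d), on(c,a), ontable(d)}

== RESULT ==
["clear(c)", "handempty", "on(b,d)", "on(c,a)", "ontable(d)"]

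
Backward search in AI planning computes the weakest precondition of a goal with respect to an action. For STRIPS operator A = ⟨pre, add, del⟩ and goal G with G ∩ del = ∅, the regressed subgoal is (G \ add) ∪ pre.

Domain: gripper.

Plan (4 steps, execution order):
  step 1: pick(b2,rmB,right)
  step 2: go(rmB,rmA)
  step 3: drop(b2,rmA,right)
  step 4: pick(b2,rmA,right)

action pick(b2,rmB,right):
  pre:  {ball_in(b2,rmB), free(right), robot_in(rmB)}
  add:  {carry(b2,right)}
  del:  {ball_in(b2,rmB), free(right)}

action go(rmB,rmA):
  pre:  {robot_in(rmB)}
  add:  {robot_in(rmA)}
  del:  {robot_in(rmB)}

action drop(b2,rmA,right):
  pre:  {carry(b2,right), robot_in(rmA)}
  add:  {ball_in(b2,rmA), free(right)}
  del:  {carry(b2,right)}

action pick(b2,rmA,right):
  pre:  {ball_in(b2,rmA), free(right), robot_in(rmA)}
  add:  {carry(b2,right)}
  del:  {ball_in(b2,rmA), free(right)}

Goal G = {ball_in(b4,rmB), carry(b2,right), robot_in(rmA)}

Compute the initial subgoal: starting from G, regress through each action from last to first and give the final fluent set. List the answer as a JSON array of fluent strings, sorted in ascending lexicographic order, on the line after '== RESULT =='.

Work backward from the goal:
  through step 4 (pick(b2,rmA,right)): drop {carry(b2,right)}, keep {ball_in(b4,rmB), robot_in(rmA)}, require {ball_in(b2,rmA), free(right), robot_in(rmA)}
    → {ball_in(b2,rmA), ball_in(b4,rmB), free(right), robot_in(rmA)}
  through step 3 (drop(b2,rmA,right)): drop {ball_in(b2,rmA), free(right)}, keep {ball_in(b4,rmB), robot_in(rmA)}, require {carry(b2,right), robot_in(rmA)}
    → {ball_in(b4,rmB), carry(b2,right), robot_in(rmA)}
  through step 2 (go(rmB,rmA)): drop {robot_in(rmA)}, keep {ball_in(b4,rmB), carry(b2,right)}, require {robot_in(rmB)}
    → {ball_in(b4,rmB), carry(b2,right), robot_in(rmB)}
  through step 1 (pick(b2,rmB,right)): drop {carry(b2,right)}, keep {ball_in(b4,rmB), robot_in(rmB)}, require {ball_in(b2,rmB), free(right), robot_in(rmB)}
    → {ball_in(b2,rmB), ball_in(b4,rmB), free(right), robot_in(rmB)}

== RESULT ==
["ball_in(b2,rmB)", "ball_in(b4,rmB)", "free(right)", "robot_in(rmB)"]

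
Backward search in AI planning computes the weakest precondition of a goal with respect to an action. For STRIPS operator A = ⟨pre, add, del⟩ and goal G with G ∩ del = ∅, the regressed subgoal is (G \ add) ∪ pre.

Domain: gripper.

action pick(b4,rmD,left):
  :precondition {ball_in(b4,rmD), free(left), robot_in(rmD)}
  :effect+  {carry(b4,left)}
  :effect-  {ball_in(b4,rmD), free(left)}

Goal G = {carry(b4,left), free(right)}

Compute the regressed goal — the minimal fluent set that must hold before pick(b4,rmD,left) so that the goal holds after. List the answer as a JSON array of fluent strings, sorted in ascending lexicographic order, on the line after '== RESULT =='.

Compute (G \ add) ∪ pre:
  G ∩ del = {}  (empty — regression defined)
  G \ add = {carry(b4,left), free(right)} \ {carry(b4,left)} = {free(right)}
  ∪ pre   = {free(right)} ∪ {ball_in(b4,rmD), free(left), robot_in(rmD)}
          = {ball_in(b4,rmD), free(left), free(right), robot_in(rmD)}

== RESULT ==
["ball_in(b4,rmD)", "free(left)", "free(right)", "robot_in(rmD)"]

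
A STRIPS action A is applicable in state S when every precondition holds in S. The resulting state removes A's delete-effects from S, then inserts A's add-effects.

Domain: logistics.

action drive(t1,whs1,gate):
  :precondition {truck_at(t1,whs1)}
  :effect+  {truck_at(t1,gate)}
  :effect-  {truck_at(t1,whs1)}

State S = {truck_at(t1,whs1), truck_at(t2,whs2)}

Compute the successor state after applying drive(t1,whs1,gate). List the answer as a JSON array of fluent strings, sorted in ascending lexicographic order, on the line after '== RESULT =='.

Compute (S \ del) ∪ add:
  pre ⊆ S: {truck_at(t1,whs1)} ⊆ S  — applicable
  S \ del = {truck_at(t2,whs2)}
  ∪ add   = {truck_at(t1,gate), truck_at(t2,whs2)}

== RESULT ==
["truck_at(t1,gate)", "truck_at(t2,whs2)"]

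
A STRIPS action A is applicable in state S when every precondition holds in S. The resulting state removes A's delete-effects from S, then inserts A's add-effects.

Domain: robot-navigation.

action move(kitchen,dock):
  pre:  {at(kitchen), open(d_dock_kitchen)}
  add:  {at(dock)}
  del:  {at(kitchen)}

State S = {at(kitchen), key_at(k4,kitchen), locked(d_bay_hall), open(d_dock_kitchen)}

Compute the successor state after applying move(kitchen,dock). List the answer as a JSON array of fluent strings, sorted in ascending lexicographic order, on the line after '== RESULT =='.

Progress:
  pre ⊆ S: {at(kitchen), open(d_dock_kitchen)} ⊆ S  — applicable
  S \ del = {key_at(k4,kitchen), locked(d_bay_hall), open(d_dock_kitchen)}
  ∪ add   = {at(dock), key_at(k4,kitchen), locked(d_bay_hall), open(d_dock_kitchen)}

== RESULT ==
["at(dock)", "key_at(k4,kitchen)", "locked(d_bay_hall)", "open(d_dock_kitchen)"]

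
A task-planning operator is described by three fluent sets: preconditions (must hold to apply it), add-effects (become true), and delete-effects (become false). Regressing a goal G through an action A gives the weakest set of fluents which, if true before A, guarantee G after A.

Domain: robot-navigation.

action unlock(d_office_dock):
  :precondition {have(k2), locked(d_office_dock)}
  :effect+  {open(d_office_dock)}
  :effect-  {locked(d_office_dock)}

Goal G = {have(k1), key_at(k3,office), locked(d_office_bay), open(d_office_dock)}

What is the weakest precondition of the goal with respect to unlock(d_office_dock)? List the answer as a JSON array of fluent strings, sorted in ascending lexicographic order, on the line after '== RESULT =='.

Regress:
  G ∩ del = {}  (empty — regression defined)
  G \ add = {have(k1), key_at(k3,office), locked(d_office_bay), open(d_office_dock)} \ {open(d_office_dock)} = {have(k1), key_at(k3,office), locked(d_office_bay)}
  ∪ pre   = {have(k1), key_at(k3,office), locked(d_office_bay)} ∪ {have(k2), locked(d_office_dock)}
          = {have(k1), have(k2), key_at(k3,office), locked(d_office_bay), locked(d_office_dock)}

== RESULT ==
["have(k1)", "have(k2)", "key_at(k3,office)", "locked(d_office_bay)", "locked(d_office_dock)"]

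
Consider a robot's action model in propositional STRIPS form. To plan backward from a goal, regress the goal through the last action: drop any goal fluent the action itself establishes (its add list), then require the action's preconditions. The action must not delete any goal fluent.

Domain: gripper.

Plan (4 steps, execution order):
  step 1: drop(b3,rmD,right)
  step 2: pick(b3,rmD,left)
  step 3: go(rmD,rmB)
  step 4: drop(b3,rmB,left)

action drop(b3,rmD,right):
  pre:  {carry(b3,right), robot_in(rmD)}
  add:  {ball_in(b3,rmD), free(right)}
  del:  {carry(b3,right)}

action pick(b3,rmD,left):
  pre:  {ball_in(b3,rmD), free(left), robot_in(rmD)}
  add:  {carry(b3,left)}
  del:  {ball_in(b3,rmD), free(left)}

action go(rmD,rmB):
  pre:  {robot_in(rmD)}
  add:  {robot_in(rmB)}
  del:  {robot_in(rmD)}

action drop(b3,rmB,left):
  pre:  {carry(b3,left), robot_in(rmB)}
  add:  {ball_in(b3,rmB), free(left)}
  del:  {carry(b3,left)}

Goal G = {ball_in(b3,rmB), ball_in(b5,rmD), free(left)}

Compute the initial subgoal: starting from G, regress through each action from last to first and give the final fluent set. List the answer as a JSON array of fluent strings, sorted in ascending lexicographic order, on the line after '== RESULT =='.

Regress step by step:
  through step 4 (drop(b3,rmB,left)): drop {ball_in(b3,rmB), free(left)}, keep {ball_in(b5,rmD)}, require {carry(b3,left), robot_in(rmB)}
    → {ball_in(b5,rmD), carry(b3,left), robot_in(rmB)}
  through step 3 (go(rmD,rmB)): drop {robot_in(rmB)}, keep {ball_in(b5,rmD), carry(b3,left)}, require {robot_in(rmD)}
    → {ball_in(b5,rmD), carry(b3,left), robot_in(rmD)}
  through step 2 (pick(b3,rmD,left)): drop {carry(b3,left)}, keep {ball_in(b5,rmD), robot_in(rmD)}, require {ball_in(b3,rmD), free(left), robot_in(rmD)}
    → {ball_in(b3,rmD), ball_in(b5,rmD), free(left), robot_in(rmD)}
  through step 1 (drop(b3,rmD,right)): drop {ball_in(b3,rmD)}, keep {ball_in(b5,rmD), free(left), robot_in(rmD)}, require {carry(b3,right), robot_in(rmD)}
    → {ball_in(b5,rmD), carry(b3,right), free(left), robot_in(rmD)}

== RESULT ==
["ball_in(b5,rmD)", "carry(b3,right)", "free(left)", "robot_in(rmD)"]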